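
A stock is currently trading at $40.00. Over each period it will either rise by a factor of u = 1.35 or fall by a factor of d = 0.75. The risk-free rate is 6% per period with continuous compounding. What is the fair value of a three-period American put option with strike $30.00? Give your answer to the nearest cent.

$1.53

Risk-neutral probability p = (e^0.06 − 0.75)/(1.35 − 0.75) = 0.3118/0.6000 = 0.5197
Terminal stock prices: S_uuu = 98.42, S_uud = 54.68, S_udd = 30.38, S_ddd = 16.88
Terminal payoffs (K − S): max(-68.42, 0) = 0, max(-24.68, 0) = 0, max(-0.375, 0) = 0, max(13.12, 0) = 13.12
Node uu (S = 72.9): continuation = e^(−0.06)·[0.5197·0.0000 + 0.4803·0.0000] = 0.0000; exercise value = 0.0000 ≤ continuation, so V_uu = 0.0000
Node ud (S = 40.5): continuation = e^(−0.06)·[0.5197·0.0000 + 0.4803·0.0000] = 0.0000; exercise value = 0.0000 ≤ continuation, so V_ud = 0.0000
Node dd (S = 22.5): continuation = e^(−0.06)·[0.5197·0.0000 + 0.4803·13.1250] = 5.9365; exercise value = 7.5000 > continuation, so V_dd = 7.5000 (exercise)
Node u (S = 54): continuation = e^(−0.06)·[0.5197·0.0000 + 0.4803·0.0000] = 0.0000; exercise value = 0.0000 ≤ continuation, so V_u = 0.0000
Node d (S = 30): continuation = e^(−0.06)·[0.5197·0.0000 + 0.4803·7.5000] = 3.3923; exercise value = 0.0000 ≤ continuation, so V_d = 3.3923
Node 0 (S = 40): continuation = e^(−0.06)·[0.5197·0.0000 + 0.4803·3.3923] = 1.5343; exercise value = 0.0000 ≤ continuation, so V_0 = 1.5343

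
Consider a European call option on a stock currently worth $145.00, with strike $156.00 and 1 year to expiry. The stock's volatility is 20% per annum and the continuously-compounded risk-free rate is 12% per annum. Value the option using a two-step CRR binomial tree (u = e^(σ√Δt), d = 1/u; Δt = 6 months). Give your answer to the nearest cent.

$15.04

CRR parameters: u = e^(σ√Δt) = e^(0.2·√0.5) = 1.1519, d = 1/u = 0.8681
Per-period rate: rΔt = 0.12·0.5 = 0.06, so R = e^0.06 = 1.0618
Risk-neutral probability p = (e^0.06 − 0.8681)/(1.1519 − 0.8681) = 0.1937/0.2838 = 0.6826
Terminal stock prices: S_uu = 192.4, S_ud = 145, S_dd = 109.3
Terminal payoffs (S − K): max(36.4, 0) = 36.4, max(-11, 0) = 0, max(-46.72, 0) = 0
Node u (S = 167): V_u = e^(−0.06)·[0.6826·36.4000 + 0.3174·0.0000] = 23.3997
Node d (S = 125.9): V_d = e^(−0.06)·[0.6826·0.0000 + 0.3174·0.0000] = 0.0000
Node 0 (S = 145): V_0 = e^(−0.06)·[0.6826·23.3997 + 0.3174·0.0000] = 15.0425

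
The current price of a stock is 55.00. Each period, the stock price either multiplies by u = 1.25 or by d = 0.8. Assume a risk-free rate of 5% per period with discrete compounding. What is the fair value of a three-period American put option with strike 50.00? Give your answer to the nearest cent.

3.79

Risk-neutral probability p = (1 + 0.05 − 0.8)/(1.25 − 0.8) = 0.2500/0.4500 = 0.5556
Terminal stock prices: S_uuu = 107.4, S_uud = 68.75, S_udd = 44, S_ddd = 28.16
Terminal payoffs (K − S): max(-57.42, 0) = 0, max(-18.75, 0) = 0, max(6, 0) = 6, max(21.84, 0) = 21.84
Node uu (S = 85.94): continuation = 1/1.05·[0.5556·0.0000 + 0.4444·0.0000] = 0.0000; exercise value = 0.0000 ≤ continuation, so V_uu = 0.0000
Node ud (S = 55): continuation = 1/1.05·[0.5556·0.0000 + 0.4444·6.0000] = 2.5397; exercise value = 0.0000 ≤ continuation, so V_ud = 2.5397
Node dd (S = 35.2): continuation = 1/1.05·[0.5556·6.0000 + 0.4444·21.8400] = 12.4190; exercise value = 14.8000 > continuation, so V_dd = 14.8000 (exercise)
Node u (S = 68.75): continuation = 1/1.05·[0.5556·0.0000 + 0.4444·2.5397] = 1.0750; exercise value = 0.0000 ≤ continuation, so V_u = 1.0750
Node d (S = 44): continuation = 1/1.05·[0.5556·2.5397 + 0.4444·14.8000] = 7.6083; exercise value = 6.0000 ≤ continuation, so V_d = 7.6083
Node 0 (S = 55): continuation = 1/1.05·[0.5556·1.0750 + 0.4444·7.6083] = 3.7892; exercise value = 0.0000 ≤ continuation, so V_0 = 3.7892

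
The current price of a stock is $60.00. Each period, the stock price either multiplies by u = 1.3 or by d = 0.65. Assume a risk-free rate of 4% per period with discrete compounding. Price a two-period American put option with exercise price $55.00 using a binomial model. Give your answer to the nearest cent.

$7.11

Risk-neutral probability p = (1 + 0.04 − 0.65)/(1.3 − 0.65) = 0.3900/0.6500 = 0.6000
Terminal stock prices: S_uu = 101.4, S_ud = 50.7, S_dd = 25.35
Terminal payoffs (K − S): max(-46.4, 0) = 0, max(4.3, 0) = 4.3, max(29.65, 0) = 29.65
Node u (S = 78): continuation = 1/1.04·[0.6000·0.0000 + 0.4000·4.3000] = 1.6538; exercise value = 0.0000 ≤ continuation, so V_u = 1.6538
Node d (S = 39): continuation = 1/1.04·[0.6000·4.3000 + 0.4000·29.6500] = 13.8846; exercise value = 16.0000 > continuation, so V_d = 16.0000 (exercise)
Node 0 (S = 60): continuation = 1/1.04·[0.6000·1.6538 + 0.4000·16.0000] = 7.1080; exercise value = 0.0000 ≤ continuation, so V_0 = 7.1080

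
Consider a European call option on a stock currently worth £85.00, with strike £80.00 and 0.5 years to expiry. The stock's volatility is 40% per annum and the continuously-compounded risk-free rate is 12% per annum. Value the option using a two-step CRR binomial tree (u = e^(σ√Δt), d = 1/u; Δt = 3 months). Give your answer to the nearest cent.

CRR parameters: u = e^(σ√Δt) = e^(0.4·√0.25) = 1.2214, d = 1/u = 0.8187
Per-period rate: rΔt = 0.12·0.25 = 0.03, so R = e^0.03 = 1.0305
Risk-neutral probability p = (e^0.03 − 0.8187)/(1.2214 − 0.8187) = 0.2117/0.4027 = 0.5258
Terminal stock prices: S_uu = 126.8, S_ud = 85, S_dd = 56.98
Terminal payoffs (S − K): max(46.81, 0) = 46.81, max(5, 0) = 5, max(-23.02, 0) = 0
Node u (S = 103.8): V_u = e^(−0.03)·[0.5258·46.8051 + 0.4742·5.0000] = 26.1836
Node d (S = 69.59): V_d = e^(−0.03)·[0.5258·5.0000 + 0.4742·0.0000] = 2.5513
Node 0 (S = 85): V_0 = e^(−0.03)·[0.5258·26.1836 + 0.4742·2.5513] = 14.5344

£14.53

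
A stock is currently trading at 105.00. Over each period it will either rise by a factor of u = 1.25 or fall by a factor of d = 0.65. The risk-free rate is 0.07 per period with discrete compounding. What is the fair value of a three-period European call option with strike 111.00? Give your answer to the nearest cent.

26.34

Risk-neutral probability p = (1 + 0.07 − 0.65)/(1.25 − 0.65) = 0.4200/0.6000 = 0.7000
Terminal stock prices: S_uuu = 205.1, S_uud = 106.6, S_udd = 55.45, S_ddd = 28.84
Terminal payoffs (S − K): max(94.08, 0) = 94.08, max(-4.359, 0) = 0, max(-55.55, 0) = 0, max(-82.16, 0) = 0
Node uu (S = 164.1): V_uu = 1/1.07·[0.7000·94.0781 + 0.3000·0.0000] = 61.5464
Node ud (S = 85.31): V_ud = 1/1.07·[0.7000·0.0000 + 0.3000·0.0000] = 0.0000
Node dd (S = 44.36): V_dd = 1/1.07·[0.7000·0.0000 + 0.3000·0.0000] = 0.0000
Node u (S = 131.2): V_u = 1/1.07·[0.7000·61.5464 + 0.3000·0.0000] = 40.2640
Node d (S = 68.25): V_d = 1/1.07·[0.7000·0.0000 + 0.3000·0.0000] = 0.0000
Node 0 (S = 105): V_0 = 1/1.07·[0.7000·40.2640 + 0.3000·0.0000] = 26.3410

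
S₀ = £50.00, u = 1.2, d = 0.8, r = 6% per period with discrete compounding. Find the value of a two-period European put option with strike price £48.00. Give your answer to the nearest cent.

Risk-neutral probability p = (1 + 0.06 − 0.8)/(1.2 − 0.8) = 0.2600/0.4000 = 0.6500
Terminal stock prices: S_uu = 72, S_ud = 48, S_dd = 32
Terminal payoffs (K − S): max(-24, 0) = 0, max(0, 0) = 0, max(16, 0) = 16
Node u (S = 60): V_u = 1/1.06·[0.6500·0.0000 + 0.3500·0.0000] = 0.0000
Node d (S = 40): V_d = 1/1.06·[0.6500·0.0000 + 0.3500·16.0000] = 5.2830
Node 0 (S = 50): V_0 = 1/1.06·[0.6500·0.0000 + 0.3500·5.2830] = 1.7444

£1.74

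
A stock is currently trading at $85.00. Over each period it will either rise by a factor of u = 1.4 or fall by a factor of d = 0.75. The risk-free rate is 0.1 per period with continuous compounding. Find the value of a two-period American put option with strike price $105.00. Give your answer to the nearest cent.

$20.13

Risk-neutral probability p = (e^0.1 − 0.75)/(1.4 − 0.75) = 0.3552/0.6500 = 0.5464
Terminal stock prices: S_uu = 166.6, S_ud = 89.25, S_dd = 47.81
Terminal payoffs (K − S): max(-61.6, 0) = 0, max(15.75, 0) = 15.75, max(57.19, 0) = 57.19
Node u (S = 119): continuation = e^(−0.1)·[0.5464·0.0000 + 0.4536·15.7500] = 6.4641; exercise value = 0.0000 ≤ continuation, so V_u = 6.4641
Node d (S = 63.75): continuation = e^(−0.1)·[0.5464·15.7500 + 0.4536·57.1875] = 31.2579; exercise value = 41.2500 > continuation, so V_d = 41.2500 (exercise)
Node 0 (S = 85): continuation = e^(−0.1)·[0.5464·6.4641 + 0.4536·41.2500] = 20.1258; exercise value = 20.0000 ≤ continuation, so V_0 = 20.1258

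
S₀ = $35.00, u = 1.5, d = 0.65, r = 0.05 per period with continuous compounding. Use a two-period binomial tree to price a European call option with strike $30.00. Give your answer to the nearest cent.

Risk-neutral probability p = (e^0.05 − 0.65)/(1.5 − 0.65) = 0.4013/0.8500 = 0.4721
Terminal stock prices: S_uu = 78.75, S_ud = 34.12, S_dd = 14.79
Terminal payoffs (S − K): max(48.75, 0) = 48.75, max(4.125, 0) = 4.125, max(-15.21, 0) = 0
Node u (S = 52.5): V_u = e^(−0.05)·[0.4721·48.7500 + 0.5279·4.1250] = 23.9631
Node d (S = 22.75): V_d = e^(−0.05)·[0.4721·4.1250 + 0.5279·0.0000] = 1.8524
Node 0 (S = 35): V_0 = e^(−0.05)·[0.4721·23.9631 + 0.5279·1.8524] = 11.6911

$11.69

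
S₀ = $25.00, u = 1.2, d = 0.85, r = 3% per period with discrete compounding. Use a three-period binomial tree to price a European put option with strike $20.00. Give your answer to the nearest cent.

Risk-neutral probability p = (1 + 0.03 − 0.85)/(1.2 − 0.85) = 0.1800/0.3500 = 0.5143
Terminal stock prices: S_uuu = 43.2, S_uud = 30.6, S_udd = 21.67, S_ddd = 15.35
Terminal payoffs (K − S): max(-23.2, 0) = 0, max(-10.6, 0) = 0, max(-1.675, 0) = 0, max(4.647, 0) = 4.647
Node uu (S = 36): V_uu = 1/1.03·[0.5143·0.0000 + 0.4857·0.0000] = 0.0000
Node ud (S = 25.5): V_ud = 1/1.03·[0.5143·0.0000 + 0.4857·0.0000] = 0.0000
Node dd (S = 18.06): V_dd = 1/1.03·[0.5143·0.0000 + 0.4857·4.6469] = 2.1913
Node u (S = 30): V_u = 1/1.03·[0.5143·0.0000 + 0.4857·0.0000] = 0.0000
Node d (S = 21.25): V_d = 1/1.03·[0.5143·0.0000 + 0.4857·2.1913] = 1.0334
Node 0 (S = 25): V_0 = 1/1.03·[0.5143·0.0000 + 0.4857·1.0334] = 0.4873

$0.49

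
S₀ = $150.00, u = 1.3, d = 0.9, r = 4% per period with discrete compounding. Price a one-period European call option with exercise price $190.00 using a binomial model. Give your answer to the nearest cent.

Risk-neutral probability p = (1 + 0.04 − 0.9)/(1.3 − 0.9) = 0.1400/0.4000 = 0.3500
Terminal stock prices: S_u = 195, S_d = 135
Terminal payoffs (S − K): max(5, 0) = 5, max(-55, 0) = 0
Node 0 (S = 150): V_0 = 1/1.04·[0.3500·5.0000 + 0.6500·0.0000] = 1.6827

$1.68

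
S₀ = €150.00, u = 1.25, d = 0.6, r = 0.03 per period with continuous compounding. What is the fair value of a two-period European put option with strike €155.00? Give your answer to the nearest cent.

€28.76

Risk-neutral probability p = (e^0.03 − 0.6)/(1.25 − 0.6) = 0.4305/0.6500 = 0.6622
Terminal stock prices: S_uu = 234.4, S_ud = 112.5, S_dd = 54
Terminal payoffs (K − S): max(-79.38, 0) = 0, max(42.5, 0) = 42.5, max(101, 0) = 101
Node u (S = 187.5): V_u = e^(−0.03)·[0.6622·0.0000 + 0.3378·42.5000] = 13.9306
Node d (S = 90): V_d = e^(−0.03)·[0.6622·42.5000 + 0.3378·101.0000] = 60.4191
Node 0 (S = 150): V_0 = e^(−0.03)·[0.6622·13.9306 + 0.3378·60.4191] = 28.7569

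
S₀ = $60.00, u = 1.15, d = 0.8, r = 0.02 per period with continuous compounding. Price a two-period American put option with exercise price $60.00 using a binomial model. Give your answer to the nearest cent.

Risk-neutral probability p = (e^0.02 − 0.8)/(1.15 − 0.8) = 0.2202/0.3500 = 0.6291
Terminal stock prices: S_uu = 79.35, S_ud = 55.2, S_dd = 38.4
Terminal payoffs (K − S): max(-19.35, 0) = 0, max(4.8, 0) = 4.8, max(21.6, 0) = 21.6
Node u (S = 69): continuation = e^(−0.02)·[0.6291·0.0000 + 0.3709·4.8000] = 1.7448; exercise value = 0.0000 ≤ continuation, so V_u = 1.7448
Node d (S = 48): continuation = e^(−0.02)·[0.6291·4.8000 + 0.3709·21.6000] = 10.8119; exercise value = 12.0000 > continuation, so V_d = 12.0000 (exercise)
Node 0 (S = 60): continuation = e^(−0.02)·[0.6291·1.7448 + 0.3709·12.0000] = 5.4381; exercise value = 0.0000 ≤ continuation, so V_0 = 5.4381

$5.44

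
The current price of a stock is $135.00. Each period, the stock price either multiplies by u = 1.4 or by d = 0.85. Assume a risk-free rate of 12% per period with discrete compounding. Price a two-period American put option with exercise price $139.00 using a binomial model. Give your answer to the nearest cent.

$11.02

Risk-neutral probability p = (1 + 0.12 − 0.85)/(1.4 − 0.85) = 0.2700/0.5500 = 0.4909
Terminal stock prices: S_uu = 264.6, S_ud = 160.7, S_dd = 97.54
Terminal payoffs (K − S): max(-125.6, 0) = 0, max(-21.65, 0) = 0, max(41.46, 0) = 41.46
Node u (S = 189): continuation = 1/1.12·[0.4909·0.0000 + 0.5091·0.0000] = 0.0000; exercise value = 0.0000 ≤ continuation, so V_u = 0.0000
Node d (S = 114.8): continuation = 1/1.12·[0.4909·0.0000 + 0.5091·41.4625] = 18.8466; exercise value = 24.2500 > continuation, so V_d = 24.2500 (exercise)
Node 0 (S = 135): continuation = 1/1.12·[0.4909·0.0000 + 0.5091·24.2500] = 11.0227; exercise value = 4.0000 ≤ continuation, so V_0 = 11.0227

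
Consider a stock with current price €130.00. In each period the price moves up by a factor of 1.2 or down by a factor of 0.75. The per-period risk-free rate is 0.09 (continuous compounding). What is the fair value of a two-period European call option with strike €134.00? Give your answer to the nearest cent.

€25.99

Risk-neutral probability p = (e^0.09 − 0.75)/(1.2 − 0.75) = 0.3442/0.4500 = 0.7648
Terminal stock prices: S_uu = 187.2, S_ud = 117, S_dd = 73.12
Terminal payoffs (S − K): max(53.2, 0) = 53.2, max(-17, 0) = 0, max(-60.88, 0) = 0
Node u (S = 156): V_u = e^(−0.09)·[0.7648·53.2000 + 0.2352·0.0000] = 37.1870
Node d (S = 97.5): V_d = e^(−0.09)·[0.7648·0.0000 + 0.2352·0.0000] = 0.0000
Node 0 (S = 130): V_0 = e^(−0.09)·[0.7648·37.1870 + 0.2352·0.0000] = 25.9938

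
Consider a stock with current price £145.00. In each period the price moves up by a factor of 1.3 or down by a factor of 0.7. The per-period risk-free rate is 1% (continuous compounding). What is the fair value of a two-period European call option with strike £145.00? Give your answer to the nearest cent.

£26.19

Risk-neutral probability p = (e^0.01 − 0.7)/(1.3 − 0.7) = 0.3101/0.6000 = 0.5168
Terminal stock prices: S_uu = 245.1, S_ud = 131.9, S_dd = 71.05
Terminal payoffs (S − K): max(100.1, 0) = 100.1, max(-13.05, 0) = 0, max(-73.95, 0) = 0
Node u (S = 188.5): V_u = e^(−0.01)·[0.5168·100.0500 + 0.4832·0.0000] = 51.1864
Node d (S = 101.5): V_d = e^(−0.01)·[0.5168·0.0000 + 0.4832·0.0000] = 0.0000
Node 0 (S = 145): V_0 = e^(−0.01)·[0.5168·51.1864 + 0.4832·0.0000] = 26.1874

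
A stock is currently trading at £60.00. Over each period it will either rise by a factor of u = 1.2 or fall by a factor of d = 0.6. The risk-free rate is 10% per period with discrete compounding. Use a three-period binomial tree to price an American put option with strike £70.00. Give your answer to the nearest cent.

£10.00

Risk-neutral probability p = (1 + 0.1 − 0.6)/(1.2 − 0.6) = 0.5000/0.6000 = 0.8333
Terminal stock prices: S_uuu = 103.7, S_uud = 51.84, S_udd = 25.92, S_ddd = 12.96
Terminal payoffs (K − S): max(-33.68, 0) = 0, max(18.16, 0) = 18.16, max(44.08, 0) = 44.08, max(57.04, 0) = 57.04
Node uu (S = 86.4): continuation = 1/1.1·[0.8333·0.0000 + 0.1667·18.1600] = 2.7515; exercise value = 0.0000 ≤ continuation, so V_uu = 2.7515
Node ud (S = 43.2): continuation = 1/1.1·[0.8333·18.1600 + 0.1667·44.0800] = 20.4364; exercise value = 26.8000 > continuation, so V_ud = 26.8000 (exercise)
Node dd (S = 21.6): continuation = 1/1.1·[0.8333·44.0800 + 0.1667·57.0400] = 42.0364; exercise value = 48.4000 > continuation, so V_dd = 48.4000 (exercise)
Node u (S = 72): continuation = 1/1.1·[0.8333·2.7515 + 0.1667·26.8000] = 6.1451; exercise value = 0.0000 ≤ continuation, so V_u = 6.1451
Node d (S = 36): continuation = 1/1.1·[0.8333·26.8000 + 0.1667·48.4000] = 27.6364; exercise value = 34.0000 > continuation, so V_d = 34.0000 (exercise)
Node 0 (S = 60): continuation = 1/1.1·[0.8333·6.1451 + 0.1667·34.0000] = 9.8069; exercise value = 10.0000 > continuation, so V_0 = 10.0000 (exercise)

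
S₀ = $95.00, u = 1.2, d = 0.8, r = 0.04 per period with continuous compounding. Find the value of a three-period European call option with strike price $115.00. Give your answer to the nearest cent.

Risk-neutral probability p = (e^0.04 − 0.8)/(1.2 − 0.8) = 0.2408/0.4000 = 0.6020
Terminal stock prices: S_uuu = 164.2, S_uud = 109.4, S_udd = 72.96, S_ddd = 48.64
Terminal payoffs (S − K): max(49.16, 0) = 49.16, max(-5.56, 0) = 0, max(-42.04, 0) = 0, max(-66.36, 0) = 0
Node uu (S = 136.8): V_uu = e^(−0.04)·[0.6020·49.1600 + 0.3980·0.0000] = 28.4352
Node ud (S = 91.2): V_ud = e^(−0.04)·[0.6020·0.0000 + 0.3980·0.0000] = 0.0000
Node dd (S = 60.8): V_dd = e^(−0.04)·[0.6020·0.0000 + 0.3980·0.0000] = 0.0000
Node u (S = 114): V_u = e^(−0.04)·[0.6020·28.4352 + 0.3980·0.0000] = 16.4475
Node d (S = 76): V_d = e^(−0.04)·[0.6020·0.0000 + 0.3980·0.0000] = 0.0000
Node 0 (S = 95): V_0 = e^(−0.04)·[0.6020·16.4475 + 0.3980·0.0000] = 9.5136

$9.51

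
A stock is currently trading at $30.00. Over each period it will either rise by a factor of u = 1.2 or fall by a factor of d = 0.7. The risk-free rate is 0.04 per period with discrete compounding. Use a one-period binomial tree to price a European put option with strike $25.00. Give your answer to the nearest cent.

$1.23

Risk-neutral probability p = (1 + 0.04 − 0.7)/(1.2 − 0.7) = 0.3400/0.5000 = 0.6800
Terminal stock prices: S_u = 36, S_d = 21
Terminal payoffs (K − S): max(-11, 0) = 0, max(4, 0) = 4
Node 0 (S = 30): V_0 = 1/1.04·[0.6800·0.0000 + 0.3200·4.0000] = 1.2308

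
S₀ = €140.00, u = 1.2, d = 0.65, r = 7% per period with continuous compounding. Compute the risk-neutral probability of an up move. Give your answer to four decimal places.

p = 0.7682

Risk-neutral probability p = (e^0.07 − 0.65)/(1.2 − 0.65) = 0.4225/0.5500 = 0.7682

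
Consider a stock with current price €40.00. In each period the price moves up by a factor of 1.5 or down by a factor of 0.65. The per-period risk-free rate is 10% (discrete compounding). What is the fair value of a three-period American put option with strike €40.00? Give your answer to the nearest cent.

Risk-neutral probability p = (1 + 0.1 − 0.65)/(1.5 − 0.65) = 0.4500/0.8500 = 0.5294
Terminal stock prices: S_uuu = 135, S_uud = 58.5, S_udd = 25.35, S_ddd = 10.98
Terminal payoffs (K − S): max(-95, 0) = 0, max(-18.5, 0) = 0, max(14.65, 0) = 14.65, max(29.02, 0) = 29.02
Node uu (S = 90): continuation = 1/1.1·[0.5294·0.0000 + 0.4706·0.0000] = 0.0000; exercise value = 0.0000 ≤ continuation, so V_uu = 0.0000
Node ud (S = 39): continuation = 1/1.1·[0.5294·0.0000 + 0.4706·14.6500] = 6.2674; exercise value = 1.0000 ≤ continuation, so V_ud = 6.2674
Node dd (S = 16.9): continuation = 1/1.1·[0.5294·14.6500 + 0.4706·29.0150] = 19.4636; exercise value = 23.1000 > continuation, so V_dd = 23.1000 (exercise)
Node u (S = 60): continuation = 1/1.1·[0.5294·0.0000 + 0.4706·6.2674] = 2.6812; exercise value = 0.0000 ≤ continuation, so V_u = 2.6812
Node d (S = 26): continuation = 1/1.1·[0.5294·6.2674 + 0.4706·23.1000] = 12.8987; exercise value = 14.0000 > continuation, so V_d = 14.0000 (exercise)
Node 0 (S = 40): continuation = 1/1.1·[0.5294·2.6812 + 0.4706·14.0000] = 7.2797; exercise value = 0.0000 ≤ continuation, so V_0 = 7.2797

€7.28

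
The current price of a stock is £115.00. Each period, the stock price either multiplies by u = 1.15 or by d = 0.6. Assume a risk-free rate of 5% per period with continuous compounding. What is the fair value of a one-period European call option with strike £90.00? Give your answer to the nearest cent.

Risk-neutral probability p = (e^0.05 − 0.6)/(1.15 − 0.6) = 0.4513/0.5500 = 0.8205
Terminal stock prices: S_u = 132.2, S_d = 69
Terminal payoffs (S − K): max(42.25, 0) = 42.25, max(-21, 0) = 0
Node 0 (S = 115): V_0 = e^(−0.05)·[0.8205·42.2500 + 0.1795·0.0000] = 32.9752

£32.98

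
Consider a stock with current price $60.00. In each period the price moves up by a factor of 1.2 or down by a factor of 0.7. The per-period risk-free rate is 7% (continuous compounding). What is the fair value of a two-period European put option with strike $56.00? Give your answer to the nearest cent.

$3.35

Risk-neutral probability p = (e^0.07 − 0.7)/(1.2 − 0.7) = 0.3725/0.5000 = 0.7450
Terminal stock prices: S_uu = 86.4, S_ud = 50.4, S_dd = 29.4
Terminal payoffs (K − S): max(-30.4, 0) = 0, max(5.6, 0) = 5.6, max(26.6, 0) = 26.6
Node u (S = 72): V_u = e^(−0.07)·[0.7450·0.0000 + 0.2550·5.6000] = 1.3314
Node d (S = 42): V_d = e^(−0.07)·[0.7450·5.6000 + 0.2550·26.6000] = 10.2141
Node 0 (S = 60): V_0 = e^(−0.07)·[0.7450·1.3314 + 0.2550·10.2141] = 3.3532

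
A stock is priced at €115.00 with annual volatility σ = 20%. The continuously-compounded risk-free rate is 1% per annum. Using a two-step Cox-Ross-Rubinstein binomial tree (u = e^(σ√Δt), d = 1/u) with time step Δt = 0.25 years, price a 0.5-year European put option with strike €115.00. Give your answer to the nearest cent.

€5.45

CRR parameters: u = e^(σ√Δt) = e^(0.2·√0.25) = 1.1052, d = 1/u = 0.9048
Per-period rate: rΔt = 0.01·0.25 = 0.0025, so R = e^0.0025 = 1.0025
Risk-neutral probability p = (e^0.0025 − 0.9048)/(1.1052 − 0.9048) = 0.0977/0.2003 = 0.4875
Terminal stock prices: S_uu = 140.5, S_ud = 115, S_dd = 94.15
Terminal payoffs (K − S): max(-25.46, 0) = 0, max(0, 0) = 0, max(20.85, 0) = 20.85
Node u (S = 127.1): V_u = e^(−0.0025)·[0.4875·0.0000 + 0.5125·0.0000] = 0.0000
Node d (S = 104.1): V_d = e^(−0.0025)·[0.4875·0.0000 + 0.5125·20.8460] = 10.6566
Node 0 (S = 115): V_0 = e^(−0.0025)·[0.4875·0.0000 + 0.5125·10.6566] = 5.4477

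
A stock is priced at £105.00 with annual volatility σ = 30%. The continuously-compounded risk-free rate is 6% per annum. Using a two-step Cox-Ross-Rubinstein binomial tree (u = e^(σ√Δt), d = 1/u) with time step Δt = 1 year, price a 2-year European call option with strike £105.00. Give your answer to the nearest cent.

£21.27

CRR parameters: u = e^(σ√Δt) = e^(0.3·√1) = 1.3499, d = 1/u = 0.7408
Per-period rate: rΔt = 0.06·1 = 0.06, so R = e^0.06 = 1.0618
Risk-neutral probability p = (e^0.06 − 0.7408)/(1.3499 − 0.7408) = 0.3210/0.6090 = 0.5271
Terminal stock prices: S_uu = 191.3, S_ud = 105, S_dd = 57.63
Terminal payoffs (S − K): max(86.32, 0) = 86.32, max(0, 0) = 0, max(-47.37, 0) = 0
Node u (S = 141.7): V_u = e^(−0.06)·[0.5271·86.3225 + 0.4729·0.0000] = 42.8499
Node d (S = 77.79): V_d = e^(−0.06)·[0.5271·0.0000 + 0.4729·0.0000] = 0.0000
Node 0 (S = 105): V_0 = e^(−0.06)·[0.5271·42.8499 + 0.4729·0.0000] = 21.2704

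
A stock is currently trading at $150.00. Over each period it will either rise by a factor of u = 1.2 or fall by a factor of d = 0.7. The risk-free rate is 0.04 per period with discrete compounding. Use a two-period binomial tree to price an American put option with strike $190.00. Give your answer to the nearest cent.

$40.00

Risk-neutral probability p = (1 + 0.04 − 0.7)/(1.2 − 0.7) = 0.3400/0.5000 = 0.6800
Terminal stock prices: S_uu = 216, S_ud = 126, S_dd = 73.5
Terminal payoffs (K − S): max(-26, 0) = 0, max(64, 0) = 64, max(116.5, 0) = 116.5
Node u (S = 180): continuation = 1/1.04·[0.6800·0.0000 + 0.3200·64.0000] = 19.6923; exercise value = 10.0000 ≤ continuation, so V_u = 19.6923
Node d (S = 105): continuation = 1/1.04·[0.6800·64.0000 + 0.3200·116.5000] = 77.6923; exercise value = 85.0000 > continuation, so V_d = 85.0000 (exercise)
Node 0 (S = 150): continuation = 1/1.04·[0.6800·19.6923 + 0.3200·85.0000] = 39.0296; exercise value = 40.0000 > continuation, so V_0 = 40.0000 (exercise)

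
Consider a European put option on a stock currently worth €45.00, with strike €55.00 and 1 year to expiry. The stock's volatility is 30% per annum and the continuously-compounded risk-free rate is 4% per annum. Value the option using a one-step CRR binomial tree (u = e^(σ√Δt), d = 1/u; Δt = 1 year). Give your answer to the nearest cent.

€10.56

CRR parameters: u = e^(σ√Δt) = e^(0.3·√1) = 1.3499, d = 1/u = 0.7408
Per-period rate: rΔt = 0.04·1 = 0.04, so R = e^0.04 = 1.0408
Risk-neutral probability p = (e^0.04 − 0.7408)/(1.3499 − 0.7408) = 0.3000/0.6090 = 0.4926
Terminal stock prices: S_u = 60.74, S_d = 33.34
Terminal payoffs (K − S): max(-5.744, 0) = 0, max(21.66, 0) = 21.66
Node 0 (S = 45): V_0 = e^(−0.04)·[0.4926·0.0000 + 0.5074·21.6632] = 10.5616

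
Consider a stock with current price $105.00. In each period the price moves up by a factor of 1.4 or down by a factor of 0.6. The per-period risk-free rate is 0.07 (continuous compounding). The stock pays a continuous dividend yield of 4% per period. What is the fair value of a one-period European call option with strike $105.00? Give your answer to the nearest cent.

Per-period risk-free factor R = e^0.07 = 1.0725; dividend-adjusted growth = e^(0.07−0.04) = 1.0305.
Risk-neutral probability p = (1.0305 − 0.6)/(1.4 − 0.6) = 0.4305/0.8000 = 0.5381
Terminal stock prices: S_u = 147, S_d = 63
Terminal payoffs (S − K): max(42, 0) = 42, max(-42, 0) = 0
Node 0 (S = 105): V_0 = e^(−0.07)·[0.5381·42.0000 + 0.4619·0.0000] = 21.0710

$21.07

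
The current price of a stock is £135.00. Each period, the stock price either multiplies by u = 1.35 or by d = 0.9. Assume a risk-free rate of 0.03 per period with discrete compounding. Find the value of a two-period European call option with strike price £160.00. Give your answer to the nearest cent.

Risk-neutral probability p = (1 + 0.03 − 0.9)/(1.35 − 0.9) = 0.1300/0.4500 = 0.2889
Terminal stock prices: S_uu = 246, S_ud = 164, S_dd = 109.4
Terminal payoffs (S − K): max(86.04, 0) = 86.04, max(4.025, 0) = 4.025, max(-50.65, 0) = 0
Node u (S = 182.2): V_u = 1/1.03·[0.2889·86.0375 + 0.7111·4.0250] = 26.9102
Node d (S = 121.5): V_d = 1/1.03·[0.2889·4.0250 + 0.7111·0.0000] = 1.1289
Node 0 (S = 135): V_0 = 1/1.03·[0.2889·26.9102 + 0.7111·1.1289] = 8.3270

£8.33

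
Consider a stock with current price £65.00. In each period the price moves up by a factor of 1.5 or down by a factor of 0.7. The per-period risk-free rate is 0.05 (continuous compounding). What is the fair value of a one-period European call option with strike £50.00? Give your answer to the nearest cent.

£19.84

Risk-neutral probability p = (e^0.05 − 0.7)/(1.5 − 0.7) = 0.3513/0.8000 = 0.4391
Terminal stock prices: S_u = 97.5, S_d = 45.5
Terminal payoffs (S − K): max(47.5, 0) = 47.5, max(-4.5, 0) = 0
Node 0 (S = 65): V_0 = e^(−0.05)·[0.4391·47.5000 + 0.5609·0.0000] = 19.8395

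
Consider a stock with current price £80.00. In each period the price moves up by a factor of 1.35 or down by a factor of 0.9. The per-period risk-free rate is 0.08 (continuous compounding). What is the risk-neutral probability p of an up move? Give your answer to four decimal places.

Risk-neutral probability p = (e^0.08 − 0.9)/(1.35 − 0.9) = 0.1833/0.4500 = 0.4073

p = 0.4073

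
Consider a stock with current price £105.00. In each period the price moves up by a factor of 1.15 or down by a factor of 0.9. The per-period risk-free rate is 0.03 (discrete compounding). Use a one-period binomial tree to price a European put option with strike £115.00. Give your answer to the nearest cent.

£9.55

Risk-neutral probability p = (1 + 0.03 − 0.9)/(1.15 − 0.9) = 0.1300/0.2500 = 0.5200
Terminal stock prices: S_u = 120.7, S_d = 94.5
Terminal payoffs (K − S): max(-5.75, 0) = 0, max(20.5, 0) = 20.5
Node 0 (S = 105): V_0 = 1/1.03·[0.5200·0.0000 + 0.4800·20.5000] = 9.5534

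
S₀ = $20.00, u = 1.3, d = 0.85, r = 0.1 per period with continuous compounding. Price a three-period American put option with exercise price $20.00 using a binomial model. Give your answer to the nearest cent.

Risk-neutral probability p = (e^0.1 − 0.85)/(1.3 − 0.85) = 0.2552/0.4500 = 0.5670
Terminal stock prices: S_uuu = 43.94, S_uud = 28.73, S_udd = 18.78, S_ddd = 12.28
Terminal payoffs (K − S): max(-23.94, 0) = 0, max(-8.73, 0) = 0, max(1.215, 0) = 1.215, max(7.718, 0) = 7.718
Node uu (S = 33.8): continuation = e^(−0.1)·[0.5670·0.0000 + 0.4330·0.0000] = 0.0000; exercise value = 0.0000 ≤ continuation, so V_uu = 0.0000
Node ud (S = 22.1): continuation = e^(−0.1)·[0.5670·0.0000 + 0.4330·1.2150] = 0.4760; exercise value = 0.0000 ≤ continuation, so V_ud = 0.4760
Node dd (S = 14.45): continuation = e^(−0.1)·[0.5670·1.2150 + 0.4330·7.7175] = 3.6467; exercise value = 5.5500 > continuation, so V_dd = 5.5500 (exercise)
Node u (S = 26): continuation = e^(−0.1)·[0.5670·0.0000 + 0.4330·0.4760] = 0.1865; exercise value = 0.0000 ≤ continuation, so V_u = 0.1865
Node d (S = 17): continuation = e^(−0.1)·[0.5670·0.4760 + 0.4330·5.5500] = 2.4184; exercise value = 3.0000 > continuation, so V_d = 3.0000 (exercise)
Node 0 (S = 20): continuation = e^(−0.1)·[0.5670·0.1865 + 0.4330·3.0000] = 1.2709; exercise value = 0.0000 ≤ continuation, so V_0 = 1.2709

$1.27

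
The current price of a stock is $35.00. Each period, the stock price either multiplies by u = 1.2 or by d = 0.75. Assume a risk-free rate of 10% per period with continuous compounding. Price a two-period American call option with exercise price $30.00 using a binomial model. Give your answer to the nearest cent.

Risk-neutral probability p = (e^0.1 − 0.75)/(1.2 − 0.75) = 0.3552/0.4500 = 0.7893
Terminal stock prices: S_uu = 50.4, S_ud = 31.5, S_dd = 19.69
Terminal payoffs (S − K): max(20.4, 0) = 20.4, max(1.5, 0) = 1.5, max(-10.31, 0) = 0
Node u (S = 42): continuation = e^(−0.1)·[0.7893·20.4000 + 0.2107·1.5000] = 14.8549; exercise value = 12.0000 ≤ continuation, so V_u = 14.8549
Node d (S = 26.25): continuation = e^(−0.1)·[0.7893·1.5000 + 0.2107·0.0000] = 1.0712; exercise value = 0.0000 ≤ continuation, so V_d = 1.0712
Node 0 (S = 35): continuation = e^(−0.1)·[0.7893·14.8549 + 0.2107·1.0712] = 10.8130; exercise value = 5.0000 ≤ continuation, so V_0 = 10.8130

$10.81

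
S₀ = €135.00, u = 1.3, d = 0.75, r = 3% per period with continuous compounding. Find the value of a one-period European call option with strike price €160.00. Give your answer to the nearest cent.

€7.67

Risk-neutral probability p = (e^0.03 − 0.75)/(1.3 − 0.75) = 0.2805/0.5500 = 0.5099
Terminal stock prices: S_u = 175.5, S_d = 101.2
Terminal payoffs (S − K): max(15.5, 0) = 15.5, max(-58.75, 0) = 0
Node 0 (S = 135): V_0 = e^(−0.03)·[0.5099·15.5000 + 0.4901·0.0000] = 7.6701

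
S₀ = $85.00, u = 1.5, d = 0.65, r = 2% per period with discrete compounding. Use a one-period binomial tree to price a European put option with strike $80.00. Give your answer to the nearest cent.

$13.70

Risk-neutral probability p = (1 + 0.02 − 0.65)/(1.5 − 0.65) = 0.3700/0.8500 = 0.4353
Terminal stock prices: S_u = 127.5, S_d = 55.25
Terminal payoffs (K − S): max(-47.5, 0) = 0, max(24.75, 0) = 24.75
Node 0 (S = 85): V_0 = 1/1.02·[0.4353·0.0000 + 0.5647·24.7500] = 13.7024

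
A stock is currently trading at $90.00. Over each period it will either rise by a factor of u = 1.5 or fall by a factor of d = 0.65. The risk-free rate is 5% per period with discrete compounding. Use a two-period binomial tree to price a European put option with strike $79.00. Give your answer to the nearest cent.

Risk-neutral probability p = (1 + 0.05 − 0.65)/(1.5 − 0.65) = 0.4000/0.8500 = 0.4706
Terminal stock prices: S_uu = 202.5, S_ud = 87.75, S_dd = 38.03
Terminal payoffs (K − S): max(-123.5, 0) = 0, max(-8.75, 0) = 0, max(40.97, 0) = 40.97
Node u (S = 135): V_u = 1/1.05·[0.4706·0.0000 + 0.5294·0.0000] = 0.0000
Node d (S = 58.5): V_d = 1/1.05·[0.4706·0.0000 + 0.5294·40.9750] = 20.6597
Node 0 (S = 90): V_0 = 1/1.05·[0.4706·0.0000 + 0.5294·20.6597] = 10.4166

$10.42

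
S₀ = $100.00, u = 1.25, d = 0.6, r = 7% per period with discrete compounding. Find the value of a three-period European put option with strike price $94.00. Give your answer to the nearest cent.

Risk-neutral probability p = (1 + 0.07 − 0.6)/(1.25 − 0.6) = 0.4700/0.6500 = 0.7231
Terminal stock prices: S_uuu = 195.3, S_uud = 93.75, S_udd = 45, S_ddd = 21.6
Terminal payoffs (K − S): max(-101.3, 0) = 0, max(0.25, 0) = 0.25, max(49, 0) = 49, max(72.4, 0) = 72.4
Node uu (S = 156.2): V_uu = 1/1.07·[0.7231·0.0000 + 0.2769·0.2500] = 0.0647
Node ud (S = 75): V_ud = 1/1.07·[0.7231·0.2500 + 0.2769·49.0000] = 12.8505
Node dd (S = 36): V_dd = 1/1.07·[0.7231·49.0000 + 0.2769·72.4000] = 51.8505
Node u (S = 125): V_u = 1/1.07·[0.7231·0.0647 + 0.2769·12.8505] = 3.3695
Node d (S = 60): V_d = 1/1.07·[0.7231·12.8505 + 0.2769·51.8505] = 22.1032
Node 0 (S = 100): V_0 = 1/1.07·[0.7231·3.3695 + 0.2769·22.1032] = 7.9975

$8.00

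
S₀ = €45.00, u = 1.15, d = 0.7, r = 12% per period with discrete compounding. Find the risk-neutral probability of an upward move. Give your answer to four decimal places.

Risk-neutral probability p = (1 + 0.12 − 0.7)/(1.15 − 0.7) = 0.4200/0.4500 = 0.9333

p = 0.9333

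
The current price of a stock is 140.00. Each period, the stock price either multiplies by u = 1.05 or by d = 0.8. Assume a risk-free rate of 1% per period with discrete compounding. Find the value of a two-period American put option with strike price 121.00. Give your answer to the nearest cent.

Risk-neutral probability p = (1 + 0.01 − 0.8)/(1.05 − 0.8) = 0.2100/0.2500 = 0.8400
Terminal stock prices: S_uu = 154.3, S_ud = 117.6, S_dd = 89.6
Terminal payoffs (K − S): max(-33.35, 0) = 0, max(3.4, 0) = 3.4, max(31.4, 0) = 31.4
Node u (S = 147): continuation = 1/1.01·[0.8400·0.0000 + 0.1600·3.4000] = 0.5386; exercise value = 0.0000 ≤ continuation, so V_u = 0.5386
Node d (S = 112): continuation = 1/1.01·[0.8400·3.4000 + 0.1600·31.4000] = 7.8020; exercise value = 9.0000 > continuation, so V_d = 9.0000 (exercise)
Node 0 (S = 140): continuation = 1/1.01·[0.8400·0.5386 + 0.1600·9.0000] = 1.8737; exercise value = 0.0000 ≤ continuation, so V_0 = 1.8737

1.87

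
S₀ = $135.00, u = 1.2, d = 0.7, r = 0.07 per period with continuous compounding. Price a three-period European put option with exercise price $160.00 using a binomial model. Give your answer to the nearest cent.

$19.26

Risk-neutral probability p = (e^0.07 − 0.7)/(1.2 − 0.7) = 0.3725/0.5000 = 0.7450
Terminal stock prices: S_uuu = 233.3, S_uud = 136.1, S_udd = 79.38, S_ddd = 46.3
Terminal payoffs (K − S): max(-73.28, 0) = 0, max(23.92, 0) = 23.92, max(80.62, 0) = 80.62, max(113.7, 0) = 113.7
Node uu (S = 194.4): V_uu = e^(−0.07)·[0.7450·0.0000 + 0.2550·23.9200] = 5.6869
Node ud (S = 113.4): V_ud = e^(−0.07)·[0.7450·23.9200 + 0.2550·80.6200] = 35.7830
Node dd (S = 66.15): V_dd = e^(−0.07)·[0.7450·80.6200 + 0.2550·113.6950] = 83.0330
Node u (S = 162): V_u = e^(−0.07)·[0.7450·5.6869 + 0.2550·35.7830] = 12.4576
Node d (S = 94.5): V_d = e^(−0.07)·[0.7450·35.7830 + 0.2550·83.0330] = 44.5973
Node 0 (S = 135): V_0 = e^(−0.07)·[0.7450·12.4576 + 0.2550·44.5973] = 19.2565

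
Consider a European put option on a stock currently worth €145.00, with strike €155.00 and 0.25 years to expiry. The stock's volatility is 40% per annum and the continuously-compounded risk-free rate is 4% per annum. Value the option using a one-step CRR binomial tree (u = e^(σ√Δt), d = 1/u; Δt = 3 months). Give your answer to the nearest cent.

CRR parameters: u = e^(σ√Δt) = e^(0.4·√0.25) = 1.2214, d = 1/u = 0.8187
Per-period rate: rΔt = 0.04·0.25 = 0.01, so R = e^0.01 = 1.0101
Risk-neutral probability p = (e^0.01 − 0.8187)/(1.2214 − 0.8187) = 0.1913/0.4027 = 0.4751
Terminal stock prices: S_u = 177.1, S_d = 118.7
Terminal payoffs (K − S): max(-22.1, 0) = 0, max(36.28, 0) = 36.28
Node 0 (S = 145): V_0 = e^(−0.01)·[0.4751·0.0000 + 0.5249·36.2840] = 18.8551

€18.86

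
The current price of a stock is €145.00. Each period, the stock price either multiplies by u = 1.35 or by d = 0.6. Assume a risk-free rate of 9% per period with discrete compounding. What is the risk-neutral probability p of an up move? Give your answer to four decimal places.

Risk-neutral probability p = (1 + 0.09 − 0.6)/(1.35 − 0.6) = 0.4900/0.7500 = 0.6533

p = 0.6533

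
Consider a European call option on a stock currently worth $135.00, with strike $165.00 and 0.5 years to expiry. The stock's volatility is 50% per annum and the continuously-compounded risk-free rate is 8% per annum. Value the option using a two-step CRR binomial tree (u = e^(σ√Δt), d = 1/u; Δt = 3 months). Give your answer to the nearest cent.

CRR parameters: u = e^(σ√Δt) = e^(0.5·√0.25) = 1.2840, d = 1/u = 0.7788
Per-period rate: rΔt = 0.08·0.25 = 0.02, so R = e^0.02 = 1.0202
Risk-neutral probability p = (e^0.02 − 0.7788)/(1.2840 − 0.7788) = 0.2414/0.5052 = 0.4778
Terminal stock prices: S_uu = 222.6, S_ud = 135, S_dd = 81.88
Terminal payoffs (S − K): max(57.58, 0) = 57.58, max(-30, 0) = 0, max(-83.12, 0) = 0
Node u (S = 173.3): V_u = e^(−0.02)·[0.4778·57.5774 + 0.5222·0.0000] = 26.9662
Node d (S = 105.1): V_d = e^(−0.02)·[0.4778·0.0000 + 0.5222·0.0000] = 0.0000
Node 0 (S = 135): V_0 = e^(−0.02)·[0.4778·26.9662 + 0.5222·0.0000] = 12.6295

$12.63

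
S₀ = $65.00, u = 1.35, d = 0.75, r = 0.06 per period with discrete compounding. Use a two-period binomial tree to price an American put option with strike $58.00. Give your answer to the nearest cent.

$4.46

Risk-neutral probability p = (1 + 0.06 − 0.75)/(1.35 − 0.75) = 0.3100/0.6000 = 0.5167
Terminal stock prices: S_uu = 118.5, S_ud = 65.81, S_dd = 36.56
Terminal payoffs (K − S): max(-60.46, 0) = 0, max(-7.812, 0) = 0, max(21.44, 0) = 21.44
Node u (S = 87.75): continuation = 1/1.06·[0.5167·0.0000 + 0.4833·0.0000] = 0.0000; exercise value = 0.0000 ≤ continuation, so V_u = 0.0000
Node d (S = 48.75): continuation = 1/1.06·[0.5167·0.0000 + 0.4833·21.4375] = 9.7750; exercise value = 9.2500 ≤ continuation, so V_d = 9.7750
Node 0 (S = 65): continuation = 1/1.06·[0.5167·0.0000 + 0.4833·9.7750] = 4.4571; exercise value = 0.0000 ≤ continuation, so V_0 = 4.4571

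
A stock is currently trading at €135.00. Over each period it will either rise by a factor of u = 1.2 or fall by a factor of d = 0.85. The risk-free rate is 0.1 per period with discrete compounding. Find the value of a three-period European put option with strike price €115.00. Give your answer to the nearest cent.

€0.56

Risk-neutral probability p = (1 + 0.1 − 0.85)/(1.2 − 0.85) = 0.2500/0.3500 = 0.7143
Terminal stock prices: S_uuu = 233.3, S_uud = 165.2, S_udd = 117, S_ddd = 82.91
Terminal payoffs (K − S): max(-118.3, 0) = 0, max(-50.24, 0) = 0, max(-2.045, 0) = 0, max(32.09, 0) = 32.09
Node uu (S = 194.4): V_uu = 1/1.1·[0.7143·0.0000 + 0.2857·0.0000] = 0.0000
Node ud (S = 137.7): V_ud = 1/1.1·[0.7143·0.0000 + 0.2857·0.0000] = 0.0000
Node dd (S = 97.54): V_dd = 1/1.1·[0.7143·0.0000 + 0.2857·32.0931] = 8.3359
Node u (S = 162): V_u = 1/1.1·[0.7143·0.0000 + 0.2857·0.0000] = 0.0000
Node d (S = 114.8): V_d = 1/1.1·[0.7143·0.0000 + 0.2857·8.3359] = 2.1652
Node 0 (S = 135): V_0 = 1/1.1·[0.7143·0.0000 + 0.2857·2.1652] = 0.5624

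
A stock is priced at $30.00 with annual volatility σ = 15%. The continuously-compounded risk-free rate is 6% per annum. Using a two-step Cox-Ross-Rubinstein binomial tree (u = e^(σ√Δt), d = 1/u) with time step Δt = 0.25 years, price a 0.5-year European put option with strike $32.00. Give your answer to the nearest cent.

CRR parameters: u = e^(σ√Δt) = e^(0.15·√0.25) = 1.0779, d = 1/u = 0.9277
Per-period rate: rΔt = 0.06·0.25 = 0.015, so R = e^0.015 = 1.0151
Risk-neutral probability p = (e^0.015 − 0.9277)/(1.0779 − 0.9277) = 0.0874/0.1501 = 0.5819
Terminal stock prices: S_uu = 34.86, S_ud = 30, S_dd = 25.82
Terminal payoffs (K − S): max(-2.855, 0) = 0, max(2, 0) = 2, max(6.179, 0) = 6.179
Node u (S = 32.34): V_u = e^(−0.015)·[0.5819·0.0000 + 0.4181·2.0000] = 0.8237
Node d (S = 27.83): V_d = e^(−0.015)·[0.5819·2.0000 + 0.4181·6.1788] = 3.6913
Node 0 (S = 30): V_0 = e^(−0.015)·[0.5819·0.8237 + 0.4181·3.6913] = 1.9925

$1.99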